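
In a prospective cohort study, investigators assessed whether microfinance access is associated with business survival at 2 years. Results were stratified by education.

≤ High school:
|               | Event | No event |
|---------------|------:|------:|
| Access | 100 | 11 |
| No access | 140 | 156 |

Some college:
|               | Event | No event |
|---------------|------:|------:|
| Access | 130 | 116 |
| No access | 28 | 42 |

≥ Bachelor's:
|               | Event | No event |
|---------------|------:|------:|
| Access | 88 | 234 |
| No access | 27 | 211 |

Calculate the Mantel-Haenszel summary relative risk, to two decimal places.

1.84

RR_MH = Σ(aᵢ·n₀ᵢ/nᵢ) / Σ(cᵢ·n₁ᵢ/nᵢ), with n₁ᵢ = aᵢ+bᵢ (exposed), n₀ᵢ = cᵢ+dᵢ (unexposed), nᵢ = n₁ᵢ+n₀ᵢ.
Stratum 1 (≤ High school): n₁ = 111, n₀ = 296, n = 407; a·n₀/n = 100·296/407 = 72.7273; c·n₁/n = 140·111/407 = 38.1818
Stratum 2 (Some college): n₁ = 246, n₀ = 70, n = 316; a·n₀/n = 130·70/316 = 28.7975; c·n₁/n = 28·246/316 = 21.7975
Stratum 3 (≥ Bachelor's): n₁ = 322, n₀ = 238, n = 560; a·n₀/n = 88·238/560 = 37.4000; c·n₁/n = 27·322/560 = 15.5250
RR_MH = (72.7273 + 28.7975 + 37.4000) / (38.1818 + 21.7975 + 15.5250) = 138.9247 / 75.5043 = 1.83996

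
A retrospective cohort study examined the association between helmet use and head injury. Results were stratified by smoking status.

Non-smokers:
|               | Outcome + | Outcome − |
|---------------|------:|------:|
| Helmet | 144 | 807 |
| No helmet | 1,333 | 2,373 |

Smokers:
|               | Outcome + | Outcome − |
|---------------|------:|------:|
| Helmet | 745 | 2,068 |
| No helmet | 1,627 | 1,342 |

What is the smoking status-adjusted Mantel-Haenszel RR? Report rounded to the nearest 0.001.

0.467

RR_MH = Σ(aᵢ·n₀ᵢ/nᵢ) / Σ(cᵢ·n₁ᵢ/nᵢ), with n₁ᵢ = aᵢ+bᵢ (exposed), n₀ᵢ = cᵢ+dᵢ (unexposed), nᵢ = n₁ᵢ+n₀ᵢ.
Stratum 1 (Non-smokers): n₁ = 951, n₀ = 3706, n = 4657; a·n₀/n = 144·3706/4657 = 114.5939; c·n₁/n = 1333·951/4657 = 272.2102
Stratum 2 (Smokers): n₁ = 2813, n₀ = 2969, n = 5782; a·n₀/n = 745·2969/5782 = 382.5502; c·n₁/n = 1627·2813/5782 = 791.5515
RR_MH = (114.5939 + 382.5502) / (272.2102 + 791.5515) = 497.1441 / 1063.7618 = 0.46735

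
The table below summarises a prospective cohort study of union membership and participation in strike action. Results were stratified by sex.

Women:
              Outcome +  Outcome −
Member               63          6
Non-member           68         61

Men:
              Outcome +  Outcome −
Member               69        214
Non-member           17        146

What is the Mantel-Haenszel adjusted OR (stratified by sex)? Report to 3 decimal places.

OR_MH = Σ(aᵢdᵢ/nᵢ) / Σ(bᵢcᵢ/nᵢ), where nᵢ is the stratum total.
Stratum 1 (Women): n = 198; a·d/n = 63·61/198 = 19.4091; b·c/n = 6·68/198 = 2.0606
Stratum 2 (Men): n = 446; a·d/n = 69·146/446 = 22.5874; b·c/n = 214·17/446 = 8.1570
OR_MH = (19.4091 + 22.5874) / (2.0606 + 8.1570) = 41.9965 / 10.2176 = 4.11023

4.110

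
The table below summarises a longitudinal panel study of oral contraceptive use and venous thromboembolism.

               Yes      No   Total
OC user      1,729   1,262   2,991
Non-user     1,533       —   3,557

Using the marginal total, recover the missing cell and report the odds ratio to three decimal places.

1.809

The missing cell is in the unexposed row: 3557 − 1533 = 2024.
So a = 1729, b = 1262, c = 1533, d = 2024.
OR = (a·d)/(b·c) = (1729 × 2024) / (1262 × 1533) = 3499496 / 1934646 = 1.80886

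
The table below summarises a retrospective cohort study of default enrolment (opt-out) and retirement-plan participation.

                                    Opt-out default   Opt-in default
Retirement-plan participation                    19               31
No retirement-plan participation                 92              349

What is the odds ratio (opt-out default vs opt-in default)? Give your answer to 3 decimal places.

2.325

Reading the table with exposure as columns: a = 19 (Opt-out default, case), b = 92 (Opt-out default, non-case), c = 31 (Opt-in default, case), d = 349.
OR = (a·d)/(b·c) = (19 × 349) / (92 × 31) = 6631 / 2852 = 2.32504
The odds of retirement-plan participation are about 2.33 times as high in the opt-out default group.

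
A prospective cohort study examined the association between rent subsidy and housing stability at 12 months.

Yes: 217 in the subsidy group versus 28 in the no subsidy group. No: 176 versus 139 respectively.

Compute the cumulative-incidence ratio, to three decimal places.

3.293

From the description: a = 217, b = 176, c = 28, d = 139.
Risk in exposed = 217/393 = 0.55216; risk in unexposed = 28/167 = 0.16766.
RR = 0.55216 / 0.16766 = 3.29326
The risk among the exposed is 3.29 times that among the unexposed.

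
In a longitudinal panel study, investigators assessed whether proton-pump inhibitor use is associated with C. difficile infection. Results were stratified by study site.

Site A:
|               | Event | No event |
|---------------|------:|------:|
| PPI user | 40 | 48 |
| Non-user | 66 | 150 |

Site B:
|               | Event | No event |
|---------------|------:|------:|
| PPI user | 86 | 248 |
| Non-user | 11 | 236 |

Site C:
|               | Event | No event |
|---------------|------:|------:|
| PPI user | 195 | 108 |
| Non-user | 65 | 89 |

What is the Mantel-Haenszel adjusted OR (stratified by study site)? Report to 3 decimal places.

3.040

OR_MH = Σ(aᵢdᵢ/nᵢ) / Σ(bᵢcᵢ/nᵢ), where nᵢ is the stratum total.
Stratum 1 (Site A): n = 304; a·d/n = 40·150/304 = 19.7368; b·c/n = 48·66/304 = 10.4211
Stratum 2 (Site B): n = 581; a·d/n = 86·236/581 = 34.9329; b·c/n = 248·11/581 = 4.6954
Stratum 3 (Site C): n = 457; a·d/n = 195·89/457 = 37.9759; b·c/n = 108·65/457 = 15.3611
OR_MH = (19.7368 + 34.9329 + 37.9759) / (10.4211 + 4.6954 + 15.3611) = 92.6456 / 30.4775 = 3.03981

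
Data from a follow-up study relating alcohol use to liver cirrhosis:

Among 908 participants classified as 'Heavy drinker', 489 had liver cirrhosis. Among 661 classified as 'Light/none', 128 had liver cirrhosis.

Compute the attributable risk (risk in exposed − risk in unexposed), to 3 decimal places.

From the description: a = 489, b = 419, c = 128, d = 533.
Risk in exposed = 489/908 = 0.538546; risk in unexposed = 128/661 = 0.193646.
Risk difference = 0.538546 − 0.193646 = 0.344900

0.345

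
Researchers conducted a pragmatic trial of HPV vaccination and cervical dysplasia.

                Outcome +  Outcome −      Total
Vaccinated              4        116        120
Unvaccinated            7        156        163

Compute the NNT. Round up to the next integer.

105

Risk in treated group = 4/120 = 0.03333; risk in control = 7/163 = 0.04294.
Absolute risk reduction = 0.04294 − 0.03333 = 0.00961
NNT = 1 / ARR = 1 / 0.00961 = 104.043 → round up → 105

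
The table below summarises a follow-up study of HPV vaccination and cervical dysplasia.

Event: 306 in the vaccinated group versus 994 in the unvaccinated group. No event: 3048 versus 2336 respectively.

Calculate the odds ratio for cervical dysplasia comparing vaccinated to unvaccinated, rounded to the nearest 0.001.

From the description: a = 306, b = 3048, c = 994, d = 2336.
OR = (a·d)/(b·c) = (306 × 2336) / (3048 × 994) = 714816 / 3029712 = 0.23594
Exposure is associated with lower odds of cervical dysplasia (OR = 0.24 < 1).

0.236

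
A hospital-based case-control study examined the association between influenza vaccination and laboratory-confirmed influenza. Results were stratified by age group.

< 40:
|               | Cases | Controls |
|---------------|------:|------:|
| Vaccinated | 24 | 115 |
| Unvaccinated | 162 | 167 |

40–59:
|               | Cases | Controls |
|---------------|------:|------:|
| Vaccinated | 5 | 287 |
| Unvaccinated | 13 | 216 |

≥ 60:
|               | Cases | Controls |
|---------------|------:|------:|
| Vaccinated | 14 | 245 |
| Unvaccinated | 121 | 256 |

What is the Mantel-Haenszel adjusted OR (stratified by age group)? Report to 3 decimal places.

0.174

OR_MH = Σ(aᵢdᵢ/nᵢ) / Σ(bᵢcᵢ/nᵢ), where nᵢ is the stratum total.
Stratum 1 (< 40): n = 468; a·d/n = 24·167/468 = 8.5641; b·c/n = 115·162/468 = 39.8077
Stratum 2 (40–59): n = 521; a·d/n = 5·216/521 = 2.0729; b·c/n = 287·13/521 = 7.1612
Stratum 3 (≥ 60): n = 636; a·d/n = 14·256/636 = 5.6352; b·c/n = 245·121/636 = 46.6116
OR_MH = (8.5641 + 2.0729 + 5.6352) / (39.8077 + 7.1612 + 46.6116) = 16.2723 / 93.5806 = 0.17389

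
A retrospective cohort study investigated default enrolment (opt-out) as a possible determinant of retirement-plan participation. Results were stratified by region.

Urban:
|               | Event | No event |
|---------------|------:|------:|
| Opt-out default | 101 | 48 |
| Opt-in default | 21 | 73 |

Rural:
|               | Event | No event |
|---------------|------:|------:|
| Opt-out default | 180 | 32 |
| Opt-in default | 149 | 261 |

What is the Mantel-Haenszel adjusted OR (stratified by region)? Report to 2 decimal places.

8.96

OR_MH = Σ(aᵢdᵢ/nᵢ) / Σ(bᵢcᵢ/nᵢ), where nᵢ is the stratum total.
Stratum 1 (Urban): n = 243; a·d/n = 101·73/243 = 30.3416; b·c/n = 48·21/243 = 4.1481
Stratum 2 (Rural): n = 622; a·d/n = 180·261/622 = 75.5305; b·c/n = 32·149/622 = 7.6656
OR_MH = (30.3416 + 75.5305) / (4.1481 + 7.6656) = 105.8721 / 11.8137 = 8.96178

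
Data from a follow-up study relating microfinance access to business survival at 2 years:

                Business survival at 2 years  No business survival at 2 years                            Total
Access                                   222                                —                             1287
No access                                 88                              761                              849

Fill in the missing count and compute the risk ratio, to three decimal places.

The missing cell is in the exposed row: 1287 − 222 = 1065.
So a = 222, b = 1065, c = 88, d = 761.
RR = [a/(a+b)] / [c/(c+d)] = (222/1287) / (88/849) = 0.17249/0.10365 = 1.66418

1.664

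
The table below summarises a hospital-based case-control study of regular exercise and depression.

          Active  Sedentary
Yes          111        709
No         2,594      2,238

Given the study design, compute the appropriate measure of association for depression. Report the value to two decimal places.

Reading the table with exposure as columns: a = 111 (Active, case), b = 2594 (Active, non-case), c = 709 (Sedentary, case), d = 2238.
This is a hospital-based case-control study: participants were sampled on outcome status, so risks in the source population cannot be estimated directly — relative risk is not valid here. The odds ratio is the appropriate measure.
OR = (a·d)/(b·c) = (111 × 2238) / (2594 × 709) = 248418 / 1839146 = 0.13507

0.14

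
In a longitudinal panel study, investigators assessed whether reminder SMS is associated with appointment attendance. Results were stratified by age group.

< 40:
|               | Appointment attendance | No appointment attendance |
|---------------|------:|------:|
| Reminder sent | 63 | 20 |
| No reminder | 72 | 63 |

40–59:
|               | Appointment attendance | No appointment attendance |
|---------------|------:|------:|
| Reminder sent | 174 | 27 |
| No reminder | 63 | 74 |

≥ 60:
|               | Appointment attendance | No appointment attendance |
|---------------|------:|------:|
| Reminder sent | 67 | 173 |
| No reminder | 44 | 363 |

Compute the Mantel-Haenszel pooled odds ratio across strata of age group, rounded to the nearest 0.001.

OR_MH = Σ(aᵢdᵢ/nᵢ) / Σ(bᵢcᵢ/nᵢ), where nᵢ is the stratum total.
Stratum 1 (< 40): n = 218; a·d/n = 63·63/218 = 18.2064; b·c/n = 20·72/218 = 6.6055
Stratum 2 (40–59): n = 338; a·d/n = 174·74/338 = 38.0947; b·c/n = 27·63/338 = 5.0325
Stratum 3 (≥ 60): n = 647; a·d/n = 67·363/647 = 37.5904; b·c/n = 173·44/647 = 11.7651
OR_MH = (18.2064 + 38.0947 + 37.5904) / (6.6055 + 5.0325 + 11.7651) = 93.8915 / 23.4031 = 4.01192

4.012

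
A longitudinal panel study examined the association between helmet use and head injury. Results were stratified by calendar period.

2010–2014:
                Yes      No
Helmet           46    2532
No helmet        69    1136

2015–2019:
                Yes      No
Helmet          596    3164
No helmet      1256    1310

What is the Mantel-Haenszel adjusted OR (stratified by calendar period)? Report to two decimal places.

0.20

OR_MH = Σ(aᵢdᵢ/nᵢ) / Σ(bᵢcᵢ/nᵢ), where nᵢ is the stratum total.
Stratum 1 (2010–2014): n = 3783; a·d/n = 46·1136/3783 = 13.8134; b·c/n = 2532·69/3783 = 46.1824
Stratum 2 (2015–2019): n = 6326; a·d/n = 596·1310/6326 = 123.4208; b·c/n = 3164·1256/6326 = 628.1985
OR_MH = (13.8134 + 123.4208) / (46.1824 + 628.1985) = 137.2342 / 674.3809 = 0.20350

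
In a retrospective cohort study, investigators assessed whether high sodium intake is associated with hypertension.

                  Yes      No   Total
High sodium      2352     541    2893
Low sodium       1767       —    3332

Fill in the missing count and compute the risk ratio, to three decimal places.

The missing cell is in the unexposed row: 3332 − 1767 = 1565.
So a = 2352, b = 541, c = 1767, d = 1565.
RR = [a/(a+b)] / [c/(c+d)] = (2352/2893) / (1767/3332) = 0.81300/0.53031 = 1.53305

1.533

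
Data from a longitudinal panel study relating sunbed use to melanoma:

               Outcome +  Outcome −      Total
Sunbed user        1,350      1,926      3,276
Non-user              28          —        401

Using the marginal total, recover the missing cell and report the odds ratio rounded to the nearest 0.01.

The missing cell is in the unexposed row: 401 − 28 = 373.
So a = 1350, b = 1926, c = 28, d = 373.
OR = (a·d)/(b·c) = (1350 × 373) / (1926 × 28) = 503550 / 53928 = 9.33745

9.34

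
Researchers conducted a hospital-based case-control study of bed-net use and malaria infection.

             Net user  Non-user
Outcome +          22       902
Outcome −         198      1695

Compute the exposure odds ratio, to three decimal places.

0.209

Reading the table with exposure as columns: a = 22 (Net user, case), b = 198 (Net user, non-case), c = 902 (Non-user, case), d = 1695.
OR = (a·d)/(b·c) = (22 × 1695) / (198 × 902) = 37290 / 178596 = 0.20880
Exposure is associated with lower odds of malaria infection (OR = 0.21 < 1).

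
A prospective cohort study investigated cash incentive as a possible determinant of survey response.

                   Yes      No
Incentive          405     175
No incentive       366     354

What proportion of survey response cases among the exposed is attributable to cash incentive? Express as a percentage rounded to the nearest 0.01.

27.20

Cells: a = 405, b = 175, c = 366, d = 354.
Risk in exposed = 405/580 = 0.69828; risk in unexposed = 366/720 = 0.50833.
RR = 0.69828/0.50833 = 1.37366
AR% = (RR − 1)/RR × 100 = (1.37366 − 1)/1.37366 × 100 = 27.2016%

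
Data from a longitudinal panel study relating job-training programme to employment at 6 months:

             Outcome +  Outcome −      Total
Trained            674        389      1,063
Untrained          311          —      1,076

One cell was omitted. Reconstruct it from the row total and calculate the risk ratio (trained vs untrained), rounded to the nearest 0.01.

The missing cell is in the unexposed row: 1076 − 311 = 765.
So a = 674, b = 389, c = 311, d = 765.
RR = [a/(a+b)] / [c/(c+d)] = (674/1063) / (311/1076) = 0.63405/0.28903 = 2.19371

2.19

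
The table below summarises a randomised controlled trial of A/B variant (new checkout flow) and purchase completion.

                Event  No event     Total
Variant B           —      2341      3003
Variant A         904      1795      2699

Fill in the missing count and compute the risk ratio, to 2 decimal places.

The missing cell is in the exposed row: 3003 − 2341 = 662.
So a = 662, b = 2341, c = 904, d = 1795.
RR = [a/(a+b)] / [c/(c+d)] = (662/3003) / (904/2699) = 0.22045/0.33494 = 0.65817

0.66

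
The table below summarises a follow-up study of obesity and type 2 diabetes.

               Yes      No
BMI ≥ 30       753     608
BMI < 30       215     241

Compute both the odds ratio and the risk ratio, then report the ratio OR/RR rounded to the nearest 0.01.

1.18

Cells: a = 753, b = 608, c = 215, d = 241.
OR = (753·241)/(608·215) = 181473/130720 = 1.38826
Risk in exposed = 753/1361 = 0.55327; risk in unexposed = 215/456 = 0.47149; RR = 1.17345
OR/RR = 1.38826 / 1.17345 = 1.18306
The outcome is not rare, so the OR lies further from 1 than the RR.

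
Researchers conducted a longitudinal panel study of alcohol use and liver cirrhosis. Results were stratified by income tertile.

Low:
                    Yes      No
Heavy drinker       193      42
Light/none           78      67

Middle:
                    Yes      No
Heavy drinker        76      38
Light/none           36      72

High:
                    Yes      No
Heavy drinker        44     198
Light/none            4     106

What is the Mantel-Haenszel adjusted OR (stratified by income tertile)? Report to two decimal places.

OR_MH = Σ(aᵢdᵢ/nᵢ) / Σ(bᵢcᵢ/nᵢ), where nᵢ is the stratum total.
Stratum 1 (Low): n = 380; a·d/n = 193·67/380 = 34.0289; b·c/n = 42·78/380 = 8.6211
Stratum 2 (Middle): n = 222; a·d/n = 76·72/222 = 24.6486; b·c/n = 38·36/222 = 6.1622
Stratum 3 (High): n = 352; a·d/n = 44·106/352 = 13.2500; b·c/n = 198·4/352 = 2.2500
OR_MH = (34.0289 + 24.6486 + 13.2500) / (8.6211 + 6.1622 + 2.2500) = 71.9276 / 17.0332 = 4.22278

4.22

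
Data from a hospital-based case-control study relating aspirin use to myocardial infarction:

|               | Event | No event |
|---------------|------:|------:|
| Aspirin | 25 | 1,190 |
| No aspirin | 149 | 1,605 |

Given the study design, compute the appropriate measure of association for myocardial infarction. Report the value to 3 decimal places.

0.226

Cells: a = 25, b = 1190, c = 149, d = 1605.
This is a hospital-based case-control study: participants were sampled on outcome status, so risks in the source population cannot be estimated directly — relative risk is not valid here. The odds ratio is the appropriate measure.
OR = (a·d)/(b·c) = (25 × 1605) / (1190 × 149) = 40125 / 177310 = 0.22630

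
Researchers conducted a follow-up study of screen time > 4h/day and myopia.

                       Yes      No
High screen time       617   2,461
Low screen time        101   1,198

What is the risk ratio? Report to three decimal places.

Cells: a = 617, b = 2461, c = 101, d = 1198.
Risk in exposed = 617/3078 = 0.20045; risk in unexposed = 101/1299 = 0.07775.
RR = 0.20045 / 0.07775 = 2.57813
The risk among the exposed is 2.58 times that among the unexposed.

2.578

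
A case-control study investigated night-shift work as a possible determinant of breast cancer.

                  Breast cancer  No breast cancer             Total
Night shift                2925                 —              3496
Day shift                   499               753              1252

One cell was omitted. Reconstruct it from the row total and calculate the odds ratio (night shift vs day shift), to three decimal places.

7.730

The missing cell is in the exposed row: 3496 − 2925 = 571.
So a = 2925, b = 571, c = 499, d = 753.
OR = (a·d)/(b·c) = (2925 × 753) / (571 × 499) = 2202525 / 284929 = 7.73008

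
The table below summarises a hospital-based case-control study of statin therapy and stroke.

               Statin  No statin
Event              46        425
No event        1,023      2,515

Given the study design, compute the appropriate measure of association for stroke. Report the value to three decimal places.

Reading the table with exposure as columns: a = 46 (Statin, case), b = 1023 (Statin, non-case), c = 425 (No statin, case), d = 2515.
This is a hospital-based case-control study: participants were sampled on outcome status, so risks in the source population cannot be estimated directly — relative risk is not valid here. The odds ratio is the appropriate measure.
OR = (a·d)/(b·c) = (46 × 2515) / (1023 × 425) = 115690 / 434775 = 0.26609

0.266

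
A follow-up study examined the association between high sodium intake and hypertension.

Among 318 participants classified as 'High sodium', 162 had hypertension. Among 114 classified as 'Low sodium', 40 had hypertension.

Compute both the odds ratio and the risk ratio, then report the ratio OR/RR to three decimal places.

From the description: a = 162, b = 156, c = 40, d = 74.
OR = (162·74)/(156·40) = 11988/6240 = 1.92115
Risk in exposed = 162/318 = 0.50943; risk in unexposed = 40/114 = 0.35088; RR = 1.45189
OR/RR = 1.92115 / 1.45189 = 1.32321
The outcome is not rare, so the OR lies further from 1 than the RR.

1.323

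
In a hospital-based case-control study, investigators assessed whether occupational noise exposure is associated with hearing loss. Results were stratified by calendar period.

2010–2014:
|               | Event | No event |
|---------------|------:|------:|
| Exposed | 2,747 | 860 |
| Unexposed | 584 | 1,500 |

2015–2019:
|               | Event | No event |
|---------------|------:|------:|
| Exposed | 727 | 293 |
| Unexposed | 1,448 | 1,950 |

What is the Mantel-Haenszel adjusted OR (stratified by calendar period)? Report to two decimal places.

5.67

OR_MH = Σ(aᵢdᵢ/nᵢ) / Σ(bᵢcᵢ/nᵢ), where nᵢ is the stratum total.
Stratum 1 (2010–2014): n = 5691; a·d/n = 2747·1500/5691 = 724.0380; b·c/n = 860·584/5691 = 88.2516
Stratum 2 (2015–2019): n = 4418; a·d/n = 727·1950/4418 = 320.8805; b·c/n = 293·1448/4418 = 96.0308
OR_MH = (724.0380 + 320.8805) / (88.2516 + 96.0308) = 1044.9184 / 184.2824 = 5.67020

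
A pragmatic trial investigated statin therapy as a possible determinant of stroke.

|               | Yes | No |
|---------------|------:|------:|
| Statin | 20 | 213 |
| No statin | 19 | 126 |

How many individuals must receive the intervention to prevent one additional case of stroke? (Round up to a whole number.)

Risk in treated group = 20/233 = 0.08584; risk in control = 19/145 = 0.13103.
Absolute risk reduction = 0.13103 − 0.08584 = 0.04520
NNT = 1 / ARR = 1 / 0.04520 = 22.125 → round up → 23

23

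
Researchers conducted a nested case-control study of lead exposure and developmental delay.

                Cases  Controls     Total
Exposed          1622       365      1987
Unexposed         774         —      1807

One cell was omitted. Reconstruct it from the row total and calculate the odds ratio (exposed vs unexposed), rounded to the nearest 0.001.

The missing cell is in the unexposed row: 1807 − 774 = 1033.
So a = 1622, b = 365, c = 774, d = 1033.
OR = (a·d)/(b·c) = (1622 × 1033) / (365 × 774) = 1675526 / 282510 = 5.93086

5.931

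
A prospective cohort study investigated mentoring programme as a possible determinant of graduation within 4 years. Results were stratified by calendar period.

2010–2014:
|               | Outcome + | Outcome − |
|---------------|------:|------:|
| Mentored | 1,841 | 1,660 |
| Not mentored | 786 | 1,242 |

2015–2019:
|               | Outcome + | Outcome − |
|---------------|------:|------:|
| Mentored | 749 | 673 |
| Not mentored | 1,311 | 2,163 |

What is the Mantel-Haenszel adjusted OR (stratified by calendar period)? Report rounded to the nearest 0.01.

OR_MH = Σ(aᵢdᵢ/nᵢ) / Σ(bᵢcᵢ/nᵢ), where nᵢ is the stratum total.
Stratum 1 (2010–2014): n = 5529; a·d/n = 1841·1242/5529 = 413.5507; b·c/n = 1660·786/5529 = 235.9848
Stratum 2 (2015–2019): n = 4896; a·d/n = 749·2163/4896 = 330.9001; b·c/n = 673·1311/4896 = 180.2089
OR_MH = (413.5507 + 330.9001) / (235.9848 + 180.2089) = 744.4509 / 416.1938 = 1.78871

1.79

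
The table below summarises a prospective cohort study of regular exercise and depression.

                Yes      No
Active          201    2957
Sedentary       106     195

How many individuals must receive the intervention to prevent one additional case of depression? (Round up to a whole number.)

Risk in treated group = 201/3158 = 0.06365; risk in control = 106/301 = 0.35216.
Absolute risk reduction = 0.35216 − 0.06365 = 0.28851
NNT = 1 / ARR = 1 / 0.28851 = 3.466 → round up → 4

4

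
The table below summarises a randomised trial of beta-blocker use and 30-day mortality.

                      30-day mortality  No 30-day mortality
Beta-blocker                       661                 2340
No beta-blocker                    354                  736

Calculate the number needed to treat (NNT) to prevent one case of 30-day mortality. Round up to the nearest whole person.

Risk in treated group = 661/3001 = 0.22026; risk in control = 354/1090 = 0.32477.
Absolute risk reduction = 0.32477 − 0.22026 = 0.10451
NNT = 1 / ARR = 1 / 0.10451 = 9.568 → round up → 10

10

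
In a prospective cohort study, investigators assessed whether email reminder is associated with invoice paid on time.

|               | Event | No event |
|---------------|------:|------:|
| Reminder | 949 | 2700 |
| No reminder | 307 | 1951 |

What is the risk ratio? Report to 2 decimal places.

Cells: a = 949, b = 2700, c = 307, d = 1951.
Risk in exposed = 949/3649 = 0.26007; risk in unexposed = 307/2258 = 0.13596.
RR = 0.26007 / 0.13596 = 1.91284
The risk among the exposed is 1.91 times that among the unexposed.

1.91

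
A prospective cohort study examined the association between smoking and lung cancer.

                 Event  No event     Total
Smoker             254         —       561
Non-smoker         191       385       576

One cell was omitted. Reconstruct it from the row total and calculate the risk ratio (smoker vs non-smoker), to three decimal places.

The missing cell is in the exposed row: 561 − 254 = 307.
So a = 254, b = 307, c = 191, d = 385.
RR = [a/(a+b)] / [c/(c+d)] = (254/561) / (191/576) = 0.45276/0.33160 = 1.36540

1.365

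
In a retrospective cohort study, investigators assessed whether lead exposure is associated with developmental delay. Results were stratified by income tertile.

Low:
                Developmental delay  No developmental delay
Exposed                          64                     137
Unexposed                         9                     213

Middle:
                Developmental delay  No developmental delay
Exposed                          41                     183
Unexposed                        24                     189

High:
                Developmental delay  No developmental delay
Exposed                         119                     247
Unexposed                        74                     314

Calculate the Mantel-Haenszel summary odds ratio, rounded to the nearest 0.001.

2.675

OR_MH = Σ(aᵢdᵢ/nᵢ) / Σ(bᵢcᵢ/nᵢ), where nᵢ is the stratum total.
Stratum 1 (Low): n = 423; a·d/n = 64·213/423 = 32.2270; b·c/n = 137·9/423 = 2.9149
Stratum 2 (Middle): n = 437; a·d/n = 41·189/437 = 17.7323; b·c/n = 183·24/437 = 10.0503
Stratum 3 (High): n = 754; a·d/n = 119·314/754 = 49.5570; b·c/n = 247·74/754 = 24.2414
OR_MH = (32.2270 + 17.7323 + 49.5570) / (2.9149 + 10.0503 + 24.2414) = 99.5162 / 37.2066 = 2.67469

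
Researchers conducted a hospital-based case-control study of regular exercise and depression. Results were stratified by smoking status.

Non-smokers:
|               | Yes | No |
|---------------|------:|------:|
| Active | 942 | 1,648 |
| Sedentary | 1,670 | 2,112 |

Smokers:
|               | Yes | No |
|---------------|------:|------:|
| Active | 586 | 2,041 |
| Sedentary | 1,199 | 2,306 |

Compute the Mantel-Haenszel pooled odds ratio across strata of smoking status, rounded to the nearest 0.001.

OR_MH = Σ(aᵢdᵢ/nᵢ) / Σ(bᵢcᵢ/nᵢ), where nᵢ is the stratum total.
Stratum 1 (Non-smokers): n = 6372; a·d/n = 942·2112/6372 = 312.2260; b·c/n = 1648·1670/6372 = 431.9146
Stratum 2 (Smokers): n = 6132; a·d/n = 586·2306/6132 = 220.3712; b·c/n = 2041·1199/6132 = 399.0801
OR_MH = (312.2260 + 220.3712) / (431.9146 + 399.0801) = 532.5972 / 830.9947 = 0.64092

0.641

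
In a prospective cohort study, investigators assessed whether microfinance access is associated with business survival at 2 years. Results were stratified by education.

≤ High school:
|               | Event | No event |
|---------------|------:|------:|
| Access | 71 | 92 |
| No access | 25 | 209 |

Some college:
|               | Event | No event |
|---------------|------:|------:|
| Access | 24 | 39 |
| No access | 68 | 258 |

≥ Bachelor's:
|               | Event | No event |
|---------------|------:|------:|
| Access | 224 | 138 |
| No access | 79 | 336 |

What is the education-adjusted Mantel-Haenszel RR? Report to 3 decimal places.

3.127

RR_MH = Σ(aᵢ·n₀ᵢ/nᵢ) / Σ(cᵢ·n₁ᵢ/nᵢ), with n₁ᵢ = aᵢ+bᵢ (exposed), n₀ᵢ = cᵢ+dᵢ (unexposed), nᵢ = n₁ᵢ+n₀ᵢ.
Stratum 1 (≤ High school): n₁ = 163, n₀ = 234, n = 397; a·n₀/n = 71·234/397 = 41.8489; c·n₁/n = 25·163/397 = 10.2645
Stratum 2 (Some college): n₁ = 63, n₀ = 326, n = 389; a·n₀/n = 24·326/389 = 20.1131; c·n₁/n = 68·63/389 = 11.0129
Stratum 3 (≥ Bachelor's): n₁ = 362, n₀ = 415, n = 777; a·n₀/n = 224·415/777 = 119.6396; c·n₁/n = 79·362/777 = 36.8057
RR_MH = (41.8489 + 20.1131 + 119.6396) / (10.2645 + 11.0129 + 36.8057) = 181.6016 / 58.0830 = 3.12659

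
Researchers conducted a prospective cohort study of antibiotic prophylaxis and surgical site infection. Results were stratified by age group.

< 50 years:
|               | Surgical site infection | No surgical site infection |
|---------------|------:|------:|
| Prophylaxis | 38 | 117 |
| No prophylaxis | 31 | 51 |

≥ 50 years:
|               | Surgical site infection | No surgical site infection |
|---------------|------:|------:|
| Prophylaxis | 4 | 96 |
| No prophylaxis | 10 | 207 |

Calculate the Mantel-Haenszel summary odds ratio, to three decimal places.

0.589

OR_MH = Σ(aᵢdᵢ/nᵢ) / Σ(bᵢcᵢ/nᵢ), where nᵢ is the stratum total.
Stratum 1 (< 50 years): n = 237; a·d/n = 38·51/237 = 8.1772; b·c/n = 117·31/237 = 15.3038
Stratum 2 (≥ 50 years): n = 317; a·d/n = 4·207/317 = 2.6120; b·c/n = 96·10/317 = 3.0284
OR_MH = (8.1772 + 2.6120) / (15.3038 + 3.0284) = 10.7892 / 18.3322 = 0.58854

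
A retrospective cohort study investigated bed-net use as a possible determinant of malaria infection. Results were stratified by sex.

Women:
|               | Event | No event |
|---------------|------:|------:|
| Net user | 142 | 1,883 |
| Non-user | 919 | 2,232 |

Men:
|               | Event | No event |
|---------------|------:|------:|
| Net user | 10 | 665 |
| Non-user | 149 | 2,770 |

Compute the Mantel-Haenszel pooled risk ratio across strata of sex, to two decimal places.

RR_MH = Σ(aᵢ·n₀ᵢ/nᵢ) / Σ(cᵢ·n₁ᵢ/nᵢ), with n₁ᵢ = aᵢ+bᵢ (exposed), n₀ᵢ = cᵢ+dᵢ (unexposed), nᵢ = n₁ᵢ+n₀ᵢ.
Stratum 1 (Women): n₁ = 2025, n₀ = 3151, n = 5176; a·n₀/n = 142·3151/5176 = 86.4455; c·n₁/n = 919·2025/5176 = 359.5392
Stratum 2 (Men): n₁ = 675, n₀ = 2919, n = 3594; a·n₀/n = 10·2919/3594 = 8.1219; c·n₁/n = 149·675/3594 = 27.9841
RR_MH = (86.4455 + 8.1219) / (359.5392 + 27.9841) = 94.5674 / 387.5234 = 0.24403

0.24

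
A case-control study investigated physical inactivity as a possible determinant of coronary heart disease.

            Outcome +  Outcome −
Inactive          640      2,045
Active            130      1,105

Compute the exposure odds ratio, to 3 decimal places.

Cells: a = 640, b = 2045, c = 130, d = 1105.
OR = (a·d)/(b·c) = (640 × 1105) / (2045 × 130) = 707200 / 265850 = 2.66015
The odds of coronary heart disease are about 2.66 times as high in the inactive group.

2.660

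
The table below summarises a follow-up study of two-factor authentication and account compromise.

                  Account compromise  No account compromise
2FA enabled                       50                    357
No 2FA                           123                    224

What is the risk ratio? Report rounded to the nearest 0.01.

0.35

Cells: a = 50, b = 357, c = 123, d = 224.
Risk in exposed = 50/407 = 0.12285; risk in unexposed = 123/347 = 0.35447.
RR = 0.12285 / 0.35447 = 0.34658
The risk is 65% lower among the exposed than among the unexposed.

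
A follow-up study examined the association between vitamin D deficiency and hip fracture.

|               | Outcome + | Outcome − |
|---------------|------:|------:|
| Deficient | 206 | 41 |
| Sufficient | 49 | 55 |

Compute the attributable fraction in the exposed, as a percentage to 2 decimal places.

Cells: a = 206, b = 41, c = 49, d = 55.
Risk in exposed = 206/247 = 0.83401; risk in unexposed = 49/104 = 0.47115.
RR = 0.83401/0.47115 = 1.77014
AR% = (RR − 1)/RR × 100 = (1.77014 − 1)/1.77014 × 100 = 43.5073%

43.51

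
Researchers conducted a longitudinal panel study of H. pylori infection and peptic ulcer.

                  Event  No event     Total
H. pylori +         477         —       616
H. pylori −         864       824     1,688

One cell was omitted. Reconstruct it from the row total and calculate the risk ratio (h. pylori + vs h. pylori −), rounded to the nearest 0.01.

The missing cell is in the exposed row: 616 − 477 = 139.
So a = 477, b = 139, c = 864, d = 824.
RR = [a/(a+b)] / [c/(c+d)] = (477/616) / (864/1688) = 0.77435/0.51185 = 1.51285

1.51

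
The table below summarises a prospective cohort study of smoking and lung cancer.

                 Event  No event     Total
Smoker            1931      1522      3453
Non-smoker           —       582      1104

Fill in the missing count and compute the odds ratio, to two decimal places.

The missing cell is in the unexposed row: 1104 − 582 = 522.
So a = 1931, b = 1522, c = 522, d = 582.
OR = (a·d)/(b·c) = (1931 × 582) / (1522 × 522) = 1123842 / 794484 = 1.41456

1.41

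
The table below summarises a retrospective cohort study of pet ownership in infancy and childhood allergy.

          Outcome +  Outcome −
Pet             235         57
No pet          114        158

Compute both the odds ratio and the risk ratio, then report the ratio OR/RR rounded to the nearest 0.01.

2.98

Cells: a = 235, b = 57, c = 114, d = 158.
OR = (235·158)/(57·114) = 37130/6498 = 5.71407
Risk in exposed = 235/292 = 0.80479; risk in unexposed = 114/272 = 0.41912; RR = 1.92021
OR/RR = 5.71407 / 1.92021 = 2.97575
The outcome is not rare, so the OR lies further from 1 than the RR.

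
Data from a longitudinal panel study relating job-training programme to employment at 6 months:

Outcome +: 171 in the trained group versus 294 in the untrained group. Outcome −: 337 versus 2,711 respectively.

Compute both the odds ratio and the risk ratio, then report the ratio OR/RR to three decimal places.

From the description: a = 171, b = 337, c = 294, d = 2711.
OR = (171·2711)/(337·294) = 463581/99078 = 4.67895
Risk in exposed = 171/508 = 0.33661; risk in unexposed = 294/3005 = 0.09784; RR = 3.44056
OR/RR = 4.67895 / 3.44056 = 1.35994
The outcome is not rare, so the OR lies further from 1 than the RR.

1.360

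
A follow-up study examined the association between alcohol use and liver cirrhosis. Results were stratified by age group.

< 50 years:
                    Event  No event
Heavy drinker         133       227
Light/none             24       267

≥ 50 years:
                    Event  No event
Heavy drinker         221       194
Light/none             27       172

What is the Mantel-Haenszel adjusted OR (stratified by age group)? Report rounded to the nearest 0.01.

OR_MH = Σ(aᵢdᵢ/nᵢ) / Σ(bᵢcᵢ/nᵢ), where nᵢ is the stratum total.
Stratum 1 (< 50 years): n = 651; a·d/n = 133·267/651 = 54.5484; b·c/n = 227·24/651 = 8.3687
Stratum 2 (≥ 50 years): n = 614; a·d/n = 221·172/614 = 61.9088; b·c/n = 194·27/614 = 8.5309
OR_MH = (54.5484 + 61.9088) / (8.3687 + 8.5309) = 116.4572 / 16.8996 = 6.89112

6.89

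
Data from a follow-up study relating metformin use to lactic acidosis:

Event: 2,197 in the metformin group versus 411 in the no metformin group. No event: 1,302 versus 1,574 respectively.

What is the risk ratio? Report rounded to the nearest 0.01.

3.03

From the description: a = 2197, b = 1302, c = 411, d = 1574.
Risk in exposed = 2197/3499 = 0.62789; risk in unexposed = 411/1985 = 0.20705.
RR = 0.62789 / 0.20705 = 3.03253
The risk among the exposed is 3.03 times that among the unexposed.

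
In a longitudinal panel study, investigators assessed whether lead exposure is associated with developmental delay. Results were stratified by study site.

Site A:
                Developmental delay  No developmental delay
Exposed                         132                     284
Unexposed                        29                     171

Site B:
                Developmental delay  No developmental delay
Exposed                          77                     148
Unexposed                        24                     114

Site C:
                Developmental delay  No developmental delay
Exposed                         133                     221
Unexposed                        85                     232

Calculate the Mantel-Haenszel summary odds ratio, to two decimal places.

2.09

OR_MH = Σ(aᵢdᵢ/nᵢ) / Σ(bᵢcᵢ/nᵢ), where nᵢ is the stratum total.
Stratum 1 (Site A): n = 616; a·d/n = 132·171/616 = 36.6429; b·c/n = 284·29/616 = 13.3701
Stratum 2 (Site B): n = 363; a·d/n = 77·114/363 = 24.1818; b·c/n = 148·24/363 = 9.7851
Stratum 3 (Site C): n = 671; a·d/n = 133·232/671 = 45.9851; b·c/n = 221·85/671 = 27.9955
OR_MH = (36.6429 + 24.1818 + 45.9851) / (13.3701 + 9.7851 + 27.9955) = 106.8098 / 51.1508 = 2.08814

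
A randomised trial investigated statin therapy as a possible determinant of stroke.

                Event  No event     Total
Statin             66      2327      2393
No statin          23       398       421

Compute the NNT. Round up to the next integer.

37

Risk in treated group = 66/2393 = 0.02758; risk in control = 23/421 = 0.05463.
Absolute risk reduction = 0.05463 − 0.02758 = 0.02705
NNT = 1 / ARR = 1 / 0.02705 = 36.967 → round up → 37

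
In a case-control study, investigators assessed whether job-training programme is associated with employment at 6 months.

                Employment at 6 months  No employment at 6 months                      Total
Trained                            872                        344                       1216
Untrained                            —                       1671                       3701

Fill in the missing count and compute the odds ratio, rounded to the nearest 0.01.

The missing cell is in the unexposed row: 3701 − 1671 = 2030.
So a = 872, b = 344, c = 2030, d = 1671.
OR = (a·d)/(b·c) = (872 × 1671) / (344 × 2030) = 1457112 / 698320 = 2.08660

2.09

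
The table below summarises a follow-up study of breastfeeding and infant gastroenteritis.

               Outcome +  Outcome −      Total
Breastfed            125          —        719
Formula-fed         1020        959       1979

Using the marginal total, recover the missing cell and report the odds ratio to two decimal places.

0.20

The missing cell is in the exposed row: 719 − 125 = 594.
So a = 125, b = 594, c = 1020, d = 959.
OR = (a·d)/(b·c) = (125 × 959) / (594 × 1020) = 119875 / 605880 = 0.19785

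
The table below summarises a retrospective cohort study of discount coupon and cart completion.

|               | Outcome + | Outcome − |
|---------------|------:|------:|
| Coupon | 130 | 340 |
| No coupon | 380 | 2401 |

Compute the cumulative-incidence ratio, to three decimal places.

2.024

Cells: a = 130, b = 340, c = 380, d = 2401.
Risk in exposed = 130/470 = 0.27660; risk in unexposed = 380/2781 = 0.13664.
RR = 0.27660 / 0.13664 = 2.02424
The risk among the exposed is 2.02 times that among the unexposed.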